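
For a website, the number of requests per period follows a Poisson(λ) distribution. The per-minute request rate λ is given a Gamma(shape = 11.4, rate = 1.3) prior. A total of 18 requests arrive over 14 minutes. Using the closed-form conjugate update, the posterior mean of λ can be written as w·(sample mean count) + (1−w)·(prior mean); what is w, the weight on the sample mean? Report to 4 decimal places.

0.9150

With a Gamma(shape α, rate β) prior, the Poisson likelihood is conjugate: the posterior is Gamma(α + ΣXᵢ, β + n).
Posterior mean = (α₀+S)/(β₀+n) = [n/(β₀+n)]·(S/n) + [β₀/(β₀+n)]·(α₀/β₀), so only n and β₀ enter the weight.
Weight on data w = n/(β₀+n) = 14/(1.3+14) = 14/15.3 = 0.9150.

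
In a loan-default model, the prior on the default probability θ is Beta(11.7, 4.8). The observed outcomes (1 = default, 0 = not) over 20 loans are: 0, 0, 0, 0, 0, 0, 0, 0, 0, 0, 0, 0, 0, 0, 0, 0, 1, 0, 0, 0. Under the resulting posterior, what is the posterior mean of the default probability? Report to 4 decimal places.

0.3479

The Beta prior is conjugate to a Binomial/Bernoulli likelihood; the update adds successes to α and failures to β.
Posterior: Beta(α+k, β+n−k) = Beta(11.7+1, 4.8+19) = Beta(12.7, 23.8).
Posterior mean = α/(α+β) = 12.7/36.5 = 0.3479.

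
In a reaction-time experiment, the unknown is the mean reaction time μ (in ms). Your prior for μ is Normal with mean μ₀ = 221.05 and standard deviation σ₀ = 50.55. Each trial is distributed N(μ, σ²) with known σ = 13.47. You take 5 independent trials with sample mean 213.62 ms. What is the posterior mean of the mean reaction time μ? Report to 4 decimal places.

213.7240

For Normal data with known variance σ², a Normal(μ₀, σ₀²) prior on μ is conjugate. Posterior precision = 1/σ₀² + n/σ²; posterior mean is the precision-weighted average of μ₀ and x̄.
n·x̄ = 5·213.62 = 1068.1.
σ₀² = 50.55² = 2555.3025, σ² = 13.47² = 181.4409; σ² + n·σ₀² = 181.4409 + 5·2555.3025 = 12957.9534.
Posterior mean = (μ₀/σ₀² + n·x̄/σ²)/(1/σ₀² + n/σ²) = (σ²·μ₀ + σ₀²·n·x̄)/(σ² + n·σ₀²) = (181.4409·221.05 + 2555.3025·1068.1)/12957.9534 = 2769426.111195/12957.9534 = 213.7240.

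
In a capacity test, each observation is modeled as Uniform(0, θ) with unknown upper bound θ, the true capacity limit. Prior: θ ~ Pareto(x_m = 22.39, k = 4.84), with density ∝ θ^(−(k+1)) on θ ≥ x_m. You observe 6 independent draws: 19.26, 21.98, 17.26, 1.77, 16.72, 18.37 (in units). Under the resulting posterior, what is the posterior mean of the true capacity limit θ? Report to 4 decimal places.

A Pareto(scale x_m, shape k) prior on the upper bound θ of Uniform(0, θ) is conjugate: posterior is Pareto(max(x_m, max xᵢ), k + n).
Sample maximum = 21.98; prior scale x_m = 22.39 → posterior scale = max = 22.39.
Posterior shape = 4.84 + 6 = 10.84.
E[θ|data] = k·x_m/(k−1) = 10.84·22.39/9.84 = 24.6654.

24.6654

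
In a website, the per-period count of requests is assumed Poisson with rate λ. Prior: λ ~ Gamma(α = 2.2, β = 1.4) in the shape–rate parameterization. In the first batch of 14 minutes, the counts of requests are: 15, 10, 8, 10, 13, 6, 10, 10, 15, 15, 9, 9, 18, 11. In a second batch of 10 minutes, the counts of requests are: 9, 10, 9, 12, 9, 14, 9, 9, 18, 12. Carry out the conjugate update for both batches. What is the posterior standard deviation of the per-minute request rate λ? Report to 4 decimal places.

With a Gamma(shape α, rate β) prior, the Poisson likelihood is conjugate: the posterior is Gamma(α + ΣXᵢ, β + n).
Batch 1: sum of counts S = 159 over n = 14 minutes.
After batch 1: Gamma(α+S, β+n) = Gamma(2.2+159, 1.4+14) = Gamma(161.2, 15.4).
Batch 2: sum of counts S = 111 over n = 10 minutes.
After batch 2: Gamma(α+S, β+n) = Gamma(161.2+111, 15.4+10) = Gamma(272.2, 25.4).
SD = √α/β = √272.2/25.4 = 0.6495.

0.6495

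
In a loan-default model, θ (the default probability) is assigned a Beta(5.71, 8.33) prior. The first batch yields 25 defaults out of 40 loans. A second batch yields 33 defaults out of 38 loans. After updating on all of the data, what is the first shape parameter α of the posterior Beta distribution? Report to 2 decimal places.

The Beta prior is conjugate to a Binomial/Bernoulli likelihood; the update adds successes to α and failures to β.
After batch 1: Beta(5.71+25, 8.33+15) = Beta(30.71, 23.33).
After batch 2: Beta(30.71+33, 23.33+5) = Beta(63.71, 28.33).
Posterior α = 63.71.

63.71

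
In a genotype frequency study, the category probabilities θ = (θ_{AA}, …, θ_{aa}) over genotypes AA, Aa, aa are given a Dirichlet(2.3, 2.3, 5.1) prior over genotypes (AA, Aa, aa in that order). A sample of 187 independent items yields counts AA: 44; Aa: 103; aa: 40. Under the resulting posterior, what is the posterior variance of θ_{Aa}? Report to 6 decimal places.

0.001258

The Dirichlet prior is conjugate to the Multinomial likelihood: each posterior αⱼ = prior αⱼ + observed count nⱼ.
Posterior concentration: (46.3, 105.3, 45.1), total = 196.7.
Var[θ_j] = α_j(Σα−α_j)/((Σα)²(Σα+1)) = 105.3·91.4/(196.7²·197.7) = 0.001258.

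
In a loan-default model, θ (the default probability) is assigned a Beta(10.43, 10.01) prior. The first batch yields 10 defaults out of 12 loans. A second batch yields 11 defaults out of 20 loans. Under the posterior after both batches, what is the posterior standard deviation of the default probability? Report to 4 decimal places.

The Beta prior is conjugate to a Binomial/Bernoulli likelihood; the update adds successes to α and failures to β.
After batch 1: Beta(10.43+10, 10.01+2) = Beta(20.43, 12.01).
After batch 2: Beta(20.43+11, 12.01+9) = Beta(31.43, 21.01).
Var = αβ/((α+β)²(α+β+1)) = 31.43·21.01/(52.44²·53.44) = 0.00449344; SD = √0.00449344 = 0.0670.

0.0670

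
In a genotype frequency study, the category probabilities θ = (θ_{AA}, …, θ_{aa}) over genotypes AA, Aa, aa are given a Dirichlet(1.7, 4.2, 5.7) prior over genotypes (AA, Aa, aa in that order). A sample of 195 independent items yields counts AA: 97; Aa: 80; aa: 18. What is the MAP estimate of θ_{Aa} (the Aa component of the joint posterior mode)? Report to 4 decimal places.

0.4086

The Dirichlet prior is conjugate to the Multinomial likelihood: each posterior αⱼ = prior αⱼ + observed count nⱼ.
Posterior concentration: (98.7, 84.2, 23.7), total = 206.6.
Joint mode component: (α_{Aa}−1)/(Σα−K) = 83.2/203.6 = 0.4086.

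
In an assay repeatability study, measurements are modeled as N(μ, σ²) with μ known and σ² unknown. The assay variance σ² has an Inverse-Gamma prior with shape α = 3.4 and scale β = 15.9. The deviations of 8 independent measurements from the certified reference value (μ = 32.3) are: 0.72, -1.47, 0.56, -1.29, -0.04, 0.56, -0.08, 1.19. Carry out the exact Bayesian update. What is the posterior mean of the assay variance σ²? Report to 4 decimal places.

2.9840

With known mean μ and an Inverse-Gamma(α, β) prior on σ², the Normal likelihood is conjugate: posterior is Inv-Gamma(α + n/2, β + Σ(xᵢ−μ)²/2).
Σ(xᵢ−μ)² = (0.72)² + (-1.47)² + (0.56)² + (-1.29)² + (-0.04)² + (0.56)² + (-0.08)² + (1.19)² = 6.3947.
Posterior: Inv-Gamma(3.4 + 8/2, 15.9 + 6.3947/2) = Inv-Gamma(7.40, 19.09735).
E[σ²|data] = β/(α−1) = 19.09735/6.40 = 2.9840.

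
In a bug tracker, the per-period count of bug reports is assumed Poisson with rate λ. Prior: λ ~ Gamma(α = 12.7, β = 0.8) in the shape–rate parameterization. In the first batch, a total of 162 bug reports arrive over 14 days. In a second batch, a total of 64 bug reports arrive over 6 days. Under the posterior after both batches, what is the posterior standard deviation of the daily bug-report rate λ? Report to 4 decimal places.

With a Gamma(shape α, rate β) prior, the Poisson likelihood is conjugate: the posterior is Gamma(α + ΣXᵢ, β + n).
After batch 1: Gamma(α+S, β+n) = Gamma(12.7+162, 0.8+14) = Gamma(174.7, 14.8).
After batch 2: Gamma(α+S, β+n) = Gamma(174.7+64, 14.8+6) = Gamma(238.7, 20.8).
SD = √α/β = √238.7/20.8 = 0.7428.

0.7428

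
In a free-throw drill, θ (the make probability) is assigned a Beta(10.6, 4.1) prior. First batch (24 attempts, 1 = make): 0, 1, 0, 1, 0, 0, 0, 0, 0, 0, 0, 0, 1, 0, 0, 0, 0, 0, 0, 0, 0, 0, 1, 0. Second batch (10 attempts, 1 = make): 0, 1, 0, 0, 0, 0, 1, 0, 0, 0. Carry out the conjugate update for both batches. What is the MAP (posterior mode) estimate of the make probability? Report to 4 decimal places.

0.3340

The Beta prior is conjugate to a Binomial/Bernoulli likelihood; the update adds successes to α and failures to β.
After batch 1: Beta(10.6+4, 4.1+20) = Beta(14.6, 24.1).
After batch 2: Beta(14.6+2, 24.1+8) = Beta(16.6, 32.1).
Mode of Beta(a,b) for a,b>1 is (a−1)/(a+b−2) = 15.6/46.7 = 0.3340.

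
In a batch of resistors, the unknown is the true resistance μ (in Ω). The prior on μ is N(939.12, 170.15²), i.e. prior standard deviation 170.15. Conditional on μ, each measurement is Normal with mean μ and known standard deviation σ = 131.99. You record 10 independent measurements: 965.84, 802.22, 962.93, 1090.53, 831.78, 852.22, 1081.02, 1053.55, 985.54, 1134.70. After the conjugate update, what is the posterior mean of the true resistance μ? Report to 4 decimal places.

For Normal data with known variance σ², a Normal(μ₀, σ₀²) prior on μ is conjugate. Posterior precision = 1/σ₀² + n/σ²; posterior mean is the precision-weighted average of μ₀ and x̄.
Σxᵢ = 965.84 + 802.22 + 962.93 + 1090.53 + 831.78 + 852.22 + 1081.02 + 1053.55 + 985.54 + 1134.70 = 9760.33, so n·x̄ = 9760.33.
σ₀² = 170.15² = 28951.0225, σ² = 131.99² = 17421.3601; σ² + n·σ₀² = 17421.3601 + 10·28951.0225 = 306931.5851.
Posterior mean = (μ₀/σ₀² + n·x̄/σ²)/(1/σ₀² + n/σ²) = (σ²·μ₀ + σ₀²·n·x̄)/(σ² + n·σ₀²) = (17421.3601·939.12 + 28951.0225·9760.33)/306931.5851 = 298932281.134537/306931.5851 = 973.9378.

973.9378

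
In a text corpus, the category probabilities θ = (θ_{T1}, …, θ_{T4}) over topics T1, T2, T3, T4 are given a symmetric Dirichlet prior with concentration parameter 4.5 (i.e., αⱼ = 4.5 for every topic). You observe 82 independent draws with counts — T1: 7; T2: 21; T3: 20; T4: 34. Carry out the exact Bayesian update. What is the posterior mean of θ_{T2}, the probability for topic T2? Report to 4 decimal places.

The Dirichlet prior is conjugate to the Multinomial likelihood: each posterior αⱼ = prior αⱼ + observed count nⱼ.
Posterior concentration: (11.5, 25.5, 24.5, 38.5), total = 100.0.
E[θ_{T2}|data] = α_{T2}/Σα = 25.5/100.0 = 0.2550.

0.2550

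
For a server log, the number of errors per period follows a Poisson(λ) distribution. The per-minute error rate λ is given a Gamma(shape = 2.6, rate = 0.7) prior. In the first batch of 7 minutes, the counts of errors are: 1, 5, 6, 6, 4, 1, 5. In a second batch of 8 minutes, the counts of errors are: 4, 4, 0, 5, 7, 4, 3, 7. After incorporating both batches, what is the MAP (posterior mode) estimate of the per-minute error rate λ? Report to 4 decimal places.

4.0510

With a Gamma(shape α, rate β) prior, the Poisson likelihood is conjugate: the posterior is Gamma(α + ΣXᵢ, β + n).
Batch 1: sum of counts S = 28 over n = 7 minutes.
After batch 1: Gamma(α+S, β+n) = Gamma(2.6+28, 0.7+7) = Gamma(30.6, 7.7).
Batch 2: sum of counts S = 34 over n = 8 minutes.
After batch 2: Gamma(α+S, β+n) = Gamma(30.6+34, 7.7+8) = Gamma(64.6, 15.7).
Mode of Gamma(α,β) for α≥1 is (α−1)/β = 63.6/15.7 = 4.0510.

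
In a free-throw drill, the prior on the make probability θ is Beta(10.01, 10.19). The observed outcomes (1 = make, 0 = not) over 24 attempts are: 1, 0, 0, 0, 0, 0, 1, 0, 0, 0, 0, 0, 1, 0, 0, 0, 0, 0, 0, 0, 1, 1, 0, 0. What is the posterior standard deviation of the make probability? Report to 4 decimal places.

The Beta prior is conjugate to a Binomial/Bernoulli likelihood; the update adds successes to α and failures to β.
Posterior: Beta(α+k, β+n−k) = Beta(10.01+5, 10.19+19) = Beta(15.01, 29.19).
Var = αβ/((α+β)²(α+β+1)) = 15.01·29.19/(44.20²·45.20) = 0.00496171; SD = √0.00496171 = 0.0704.

0.0704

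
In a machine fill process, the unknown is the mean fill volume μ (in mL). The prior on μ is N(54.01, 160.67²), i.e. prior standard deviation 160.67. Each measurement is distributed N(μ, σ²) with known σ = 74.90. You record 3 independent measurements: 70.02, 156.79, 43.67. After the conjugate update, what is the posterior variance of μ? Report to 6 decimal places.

For Normal data with known variance σ², a Normal(μ₀, σ₀²) prior on μ is conjugate. Posterior precision = 1/σ₀² + n/σ²; posterior mean is the precision-weighted average of μ₀ and x̄.
σ₀² = 160.67² = 25814.8489, σ² = 74.90² = 5610.01; σ² + n·σ₀² = 5610.01 + 3·25814.8489 = 83054.5567.
Posterior precision = 1/σ₀² + n/σ² = 1/25814.8489 + 3/5610.01 = (σ² + n·σ₀²)/(σ₀²σ²) = 83054.5567/(25814.8489·5610.01); posterior variance σₙ² = σ₀²σ²/(σ² + n·σ₀²) = 25814.8489·5610.01/83054.5567 = 1743.691933.

1743.691933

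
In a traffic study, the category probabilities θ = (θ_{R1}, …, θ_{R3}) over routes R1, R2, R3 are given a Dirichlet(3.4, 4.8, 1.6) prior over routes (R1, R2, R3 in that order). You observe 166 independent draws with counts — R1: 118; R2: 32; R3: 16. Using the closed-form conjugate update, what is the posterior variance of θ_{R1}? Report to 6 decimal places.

0.001209

The Dirichlet prior is conjugate to the Multinomial likelihood: each posterior αⱼ = prior αⱼ + observed count nⱼ.
Posterior concentration: (121.4, 36.8, 17.6), total = 175.8.
Var[θ_j] = α_j(Σα−α_j)/((Σα)²(Σα+1)) = 121.4·54.4/(175.8²·176.8) = 0.001209.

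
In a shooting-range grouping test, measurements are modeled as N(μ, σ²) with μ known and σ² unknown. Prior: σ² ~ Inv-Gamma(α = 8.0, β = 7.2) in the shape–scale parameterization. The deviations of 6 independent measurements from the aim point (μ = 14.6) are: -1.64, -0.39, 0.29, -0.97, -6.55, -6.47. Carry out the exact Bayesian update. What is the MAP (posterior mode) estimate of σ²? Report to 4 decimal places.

With known mean μ and an Inverse-Gamma(α, β) prior on σ², the Normal likelihood is conjugate: posterior is Inv-Gamma(α + n/2, β + Σ(xᵢ−μ)²/2).
Σ(xᵢ−μ)² = (-1.64)² + (-0.39)² + (0.29)² + (-0.97)² + (-6.55)² + (-6.47)² = 88.6301.
Posterior: Inv-Gamma(8.0 + 6/2, 7.2 + 88.6301/2) = Inv-Gamma(11.00, 51.51505).
Mode = β/(α+1) = 51.51505/12.00 = 4.2929.

4.2929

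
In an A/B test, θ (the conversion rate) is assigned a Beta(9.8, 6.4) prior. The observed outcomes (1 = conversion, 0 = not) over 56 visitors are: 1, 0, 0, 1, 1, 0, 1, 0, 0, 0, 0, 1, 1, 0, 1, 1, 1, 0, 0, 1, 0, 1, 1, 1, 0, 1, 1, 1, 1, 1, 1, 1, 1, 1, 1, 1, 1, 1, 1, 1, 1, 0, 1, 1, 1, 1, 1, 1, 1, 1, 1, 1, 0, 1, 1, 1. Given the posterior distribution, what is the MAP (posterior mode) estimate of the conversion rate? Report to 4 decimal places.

0.7236

The Beta prior is conjugate to a Binomial/Bernoulli likelihood; the update adds successes to α and failures to β.
Posterior: Beta(α+k, β+n−k) = Beta(9.8+42, 6.4+14) = Beta(51.8, 20.4).
Mode of Beta(a,b) for a,b>1 is (a−1)/(a+b−2) = 50.8/70.2 = 0.7236.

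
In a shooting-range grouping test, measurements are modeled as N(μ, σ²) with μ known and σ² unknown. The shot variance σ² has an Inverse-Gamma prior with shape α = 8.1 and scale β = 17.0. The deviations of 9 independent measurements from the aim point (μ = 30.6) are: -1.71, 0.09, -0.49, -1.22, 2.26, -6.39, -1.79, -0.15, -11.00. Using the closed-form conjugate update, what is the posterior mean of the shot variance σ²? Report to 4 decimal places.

With known mean μ and an Inverse-Gamma(α, β) prior on σ², the Normal likelihood is conjugate: posterior is Inv-Gamma(α + n/2, β + Σ(xᵢ−μ)²/2).
Σ(xᵢ−μ)² = (-1.71)² + (0.09)² + (-0.49)² + (-1.22)² + (2.26)² + (-6.39)² + (-1.79)² + (-0.15)² + (-11.00)² = 174.8270.
Posterior: Inv-Gamma(8.1 + 9/2, 17.0 + 174.8270/2) = Inv-Gamma(12.60, 104.41350).
E[σ²|data] = β/(α−1) = 104.41350/11.60 = 9.0012.

9.0012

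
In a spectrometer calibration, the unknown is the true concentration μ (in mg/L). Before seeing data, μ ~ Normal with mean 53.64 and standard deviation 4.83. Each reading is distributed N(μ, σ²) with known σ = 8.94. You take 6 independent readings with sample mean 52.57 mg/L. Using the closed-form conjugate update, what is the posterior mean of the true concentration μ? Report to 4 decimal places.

For Normal data with known variance σ², a Normal(μ₀, σ₀²) prior on μ is conjugate. Posterior precision = 1/σ₀² + n/σ²; posterior mean is the precision-weighted average of μ₀ and x̄.
n·x̄ = 6·52.57 = 315.42.
σ₀² = 4.83² = 23.3289, σ² = 8.94² = 79.9236; σ² + n·σ₀² = 79.9236 + 6·23.3289 = 219.897.
Posterior mean = (μ₀/σ₀² + n·x̄/σ²)/(1/σ₀² + n/σ²) = (σ²·μ₀ + σ₀²·n·x̄)/(σ² + n·σ₀²) = (79.9236·53.64 + 23.3289·315.42)/219.897 = 11645.503542/219.897 = 52.9589.

52.9589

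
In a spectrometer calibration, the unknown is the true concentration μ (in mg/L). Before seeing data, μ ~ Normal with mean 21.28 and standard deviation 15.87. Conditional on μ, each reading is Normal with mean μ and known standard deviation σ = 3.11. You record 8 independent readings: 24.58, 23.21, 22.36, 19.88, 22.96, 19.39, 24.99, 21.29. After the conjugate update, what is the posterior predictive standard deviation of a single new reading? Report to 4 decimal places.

3.2978

For Normal data with known variance σ², a Normal(μ₀, σ₀²) prior on μ is conjugate. Posterior precision = 1/σ₀² + n/σ²; posterior mean is the precision-weighted average of μ₀ and x̄.
σ₀² = 15.87² = 251.8569, σ² = 3.11² = 9.6721; σ² + n·σ₀² = 9.6721 + 8·251.8569 = 2024.5273.
Posterior precision = 1/σ₀² + n/σ² = 1/251.8569 + 8/9.6721 = (σ² + n·σ₀²)/(σ₀²σ²) = 2024.5273/(251.8569·9.6721); posterior variance σₙ² = σ₀²σ²/(σ² + n·σ₀²) = 251.8569·9.6721/2024.5273 = 1.203236.
Predictive variance for one new observation = σₙ² + σ² = 251.8569·9.6721/2024.5273 + 9.6721 = σ²·(σ₀² + 2024.5273)/2024.5273 = 9.6721·2276.3842/2024.5273 = 10.875336; SD = √(9.6721·2276.3842/2024.5273) = 3.2978.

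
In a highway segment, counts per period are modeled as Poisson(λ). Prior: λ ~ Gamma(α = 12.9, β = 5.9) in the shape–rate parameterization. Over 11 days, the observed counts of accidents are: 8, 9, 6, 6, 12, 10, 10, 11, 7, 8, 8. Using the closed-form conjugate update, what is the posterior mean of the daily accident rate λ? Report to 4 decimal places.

6.3846

With a Gamma(shape α, rate β) prior, the Poisson likelihood is conjugate: the posterior is Gamma(α + ΣXᵢ, β + n).
Sum of counts S = 95 over n = 11 days.
Posterior: Gamma(α+S, β+n) = Gamma(12.9+95, 5.9+11) = Gamma(107.9, 16.9).
Posterior mean = α/β = 107.9/16.9 = 6.3846.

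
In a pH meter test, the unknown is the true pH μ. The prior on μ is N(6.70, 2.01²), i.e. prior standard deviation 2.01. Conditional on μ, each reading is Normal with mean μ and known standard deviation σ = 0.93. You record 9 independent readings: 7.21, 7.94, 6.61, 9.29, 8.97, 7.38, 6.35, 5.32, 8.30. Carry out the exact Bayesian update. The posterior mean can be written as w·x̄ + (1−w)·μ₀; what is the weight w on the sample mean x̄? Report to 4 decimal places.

For Normal data with known variance σ², a Normal(μ₀, σ₀²) prior on μ is conjugate. Posterior precision = 1/σ₀² + n/σ²; posterior mean is the precision-weighted average of μ₀ and x̄.
σ₀² = 2.01² = 4.0401, σ² = 0.93² = 0.8649. Prior precision 1/σ₀² = 1/4.0401; data precision n/σ² = 9/0.8649.
w = (n/σ²)/(1/σ₀² + n/σ²) = n·σ₀²/(σ² + n·σ₀²) = 9·4.0401/(0.8649 + 9·4.0401) = 36.3609/37.2258 = 0.9768.

0.9768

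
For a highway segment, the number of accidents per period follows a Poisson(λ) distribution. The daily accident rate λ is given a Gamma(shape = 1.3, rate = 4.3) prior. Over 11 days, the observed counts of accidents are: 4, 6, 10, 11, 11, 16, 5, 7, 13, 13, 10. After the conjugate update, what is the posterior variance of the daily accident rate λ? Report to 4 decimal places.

0.4584

With a Gamma(shape α, rate β) prior, the Poisson likelihood is conjugate: the posterior is Gamma(α + ΣXᵢ, β + n).
Sum of counts S = 106 over n = 11 days.
Posterior: Gamma(α+S, β+n) = Gamma(1.3+106, 4.3+11) = Gamma(107.3, 15.3).
Var = α/β² = 107.3/15.3² = 0.4584.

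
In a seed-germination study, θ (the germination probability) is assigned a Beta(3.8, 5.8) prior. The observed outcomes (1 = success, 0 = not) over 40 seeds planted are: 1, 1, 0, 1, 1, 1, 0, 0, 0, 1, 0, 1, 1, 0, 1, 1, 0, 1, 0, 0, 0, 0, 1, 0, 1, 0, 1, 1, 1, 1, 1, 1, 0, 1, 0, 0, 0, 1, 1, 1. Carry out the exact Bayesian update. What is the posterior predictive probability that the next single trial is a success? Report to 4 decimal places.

The Beta prior is conjugate to a Binomial/Bernoulli likelihood; the update adds successes to α and failures to β.
Posterior: Beta(α+k, β+n−k) = Beta(3.8+23, 5.8+17) = Beta(26.8, 22.8).
For a single future Bernoulli trial, P(success | data) = α/(α+β) = 0.5403.

0.5403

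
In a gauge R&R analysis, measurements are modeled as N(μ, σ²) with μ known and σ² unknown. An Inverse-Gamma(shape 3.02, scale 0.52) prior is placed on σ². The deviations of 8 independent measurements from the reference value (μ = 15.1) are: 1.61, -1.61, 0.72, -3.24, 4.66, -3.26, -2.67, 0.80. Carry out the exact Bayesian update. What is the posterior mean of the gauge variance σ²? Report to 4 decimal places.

With known mean μ and an Inverse-Gamma(α, β) prior on σ², the Normal likelihood is conjugate: posterior is Inv-Gamma(α + n/2, β + Σ(xᵢ−μ)²/2).
Σ(xᵢ−μ)² = (1.61)² + (-1.61)² + (0.72)² + (-3.24)² + (4.66)² + (-3.26)² + (-2.67)² + (0.80)² = 56.3123.
Posterior: Inv-Gamma(3.02 + 8/2, 0.52 + 56.3123/2) = Inv-Gamma(7.02, 28.67615).
E[σ²|data] = β/(α−1) = 28.67615/6.02 = 4.7635.

4.7635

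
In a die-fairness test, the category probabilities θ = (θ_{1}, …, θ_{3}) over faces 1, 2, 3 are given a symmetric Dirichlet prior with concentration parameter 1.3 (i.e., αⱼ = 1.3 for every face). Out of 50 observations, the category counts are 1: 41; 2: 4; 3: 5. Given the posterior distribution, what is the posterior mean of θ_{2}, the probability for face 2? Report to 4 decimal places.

0.0983

The Dirichlet prior is conjugate to the Multinomial likelihood: each posterior αⱼ = prior αⱼ + observed count nⱼ.
Posterior concentration: (42.3, 5.3, 6.3), total = 53.9.
E[θ_{2}|data] = α_{2}/Σα = 5.3/53.9 = 0.0983.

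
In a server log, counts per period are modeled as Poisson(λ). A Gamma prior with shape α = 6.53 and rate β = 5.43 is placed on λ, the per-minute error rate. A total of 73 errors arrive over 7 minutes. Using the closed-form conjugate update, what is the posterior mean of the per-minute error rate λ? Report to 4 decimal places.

6.3982

With a Gamma(shape α, rate β) prior, the Poisson likelihood is conjugate: the posterior is Gamma(α + ΣXᵢ, β + n).
Posterior: Gamma(α+S, β+n) = Gamma(6.53+73, 5.43+7) = Gamma(79.53, 12.43).
Posterior mean = α/β = 79.53/12.43 = 6.3982.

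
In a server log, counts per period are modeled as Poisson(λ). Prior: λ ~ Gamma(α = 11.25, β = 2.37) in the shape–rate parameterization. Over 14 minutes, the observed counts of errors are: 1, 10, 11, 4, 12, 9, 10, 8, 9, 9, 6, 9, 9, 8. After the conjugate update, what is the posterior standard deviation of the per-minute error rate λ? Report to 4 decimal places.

0.6864

With a Gamma(shape α, rate β) prior, the Poisson likelihood is conjugate: the posterior is Gamma(α + ΣXᵢ, β + n).
Sum of counts S = 115 over n = 14 minutes.
Posterior: Gamma(α+S, β+n) = Gamma(11.25+115, 2.37+14) = Gamma(126.25, 16.37).
SD = √α/β = √126.25/16.37 = 0.6864.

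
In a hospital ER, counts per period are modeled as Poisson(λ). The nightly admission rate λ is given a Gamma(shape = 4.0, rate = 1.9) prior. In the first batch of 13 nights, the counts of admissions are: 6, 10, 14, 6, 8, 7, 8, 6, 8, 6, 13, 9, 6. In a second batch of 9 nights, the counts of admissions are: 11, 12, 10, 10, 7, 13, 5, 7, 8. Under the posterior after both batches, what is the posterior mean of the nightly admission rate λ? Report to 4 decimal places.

With a Gamma(shape α, rate β) prior, the Poisson likelihood is conjugate: the posterior is Gamma(α + ΣXᵢ, β + n).
Batch 1: sum of counts S = 107 over n = 13 nights.
After batch 1: Gamma(α+S, β+n) = Gamma(4.0+107, 1.9+13) = Gamma(111.0, 14.9).
Batch 2: sum of counts S = 83 over n = 9 nights.
After batch 2: Gamma(α+S, β+n) = Gamma(111.0+83, 14.9+9) = Gamma(194.0, 23.9).
Posterior mean = α/β = 194.0/23.9 = 8.1172.

8.1172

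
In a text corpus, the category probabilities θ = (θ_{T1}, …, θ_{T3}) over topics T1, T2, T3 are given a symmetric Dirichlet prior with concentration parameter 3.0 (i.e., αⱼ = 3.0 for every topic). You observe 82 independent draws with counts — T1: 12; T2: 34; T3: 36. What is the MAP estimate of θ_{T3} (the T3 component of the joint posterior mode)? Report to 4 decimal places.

The Dirichlet prior is conjugate to the Multinomial likelihood: each posterior αⱼ = prior αⱼ + observed count nⱼ.
Posterior concentration: (15.0, 37.0, 39.0), total = 91.0.
Joint mode component: (α_{T3}−1)/(Σα−K) = 38.0/88.0 = 0.4318.

0.4318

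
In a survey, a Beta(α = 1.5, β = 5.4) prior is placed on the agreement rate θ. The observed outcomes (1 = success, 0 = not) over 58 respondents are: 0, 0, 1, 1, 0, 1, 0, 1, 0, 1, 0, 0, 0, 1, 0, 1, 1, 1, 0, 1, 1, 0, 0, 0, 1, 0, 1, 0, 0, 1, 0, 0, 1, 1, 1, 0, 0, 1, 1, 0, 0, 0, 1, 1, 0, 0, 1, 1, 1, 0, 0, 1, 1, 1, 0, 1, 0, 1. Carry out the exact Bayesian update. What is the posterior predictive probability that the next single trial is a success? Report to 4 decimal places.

0.4700

The Beta prior is conjugate to a Binomial/Bernoulli likelihood; the update adds successes to α and failures to β.
Posterior: Beta(α+k, β+n−k) = Beta(1.5+29, 5.4+29) = Beta(30.5, 34.4).
For a single future Bernoulli trial, P(success | data) = α/(α+β) = 0.4700.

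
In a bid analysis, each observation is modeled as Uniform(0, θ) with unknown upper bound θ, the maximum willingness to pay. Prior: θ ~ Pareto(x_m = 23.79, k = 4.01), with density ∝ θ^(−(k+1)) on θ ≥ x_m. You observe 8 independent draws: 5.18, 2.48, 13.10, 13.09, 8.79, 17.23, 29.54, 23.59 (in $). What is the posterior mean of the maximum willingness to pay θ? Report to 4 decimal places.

32.2230

A Pareto(scale x_m, shape k) prior on the upper bound θ of Uniform(0, θ) is conjugate: posterior is Pareto(max(x_m, max xᵢ), k + n).
Sample maximum = 29.54; prior scale x_m = 23.79 → posterior scale = max = 29.54.
Posterior shape = 4.01 + 8 = 12.01.
E[θ|data] = k·x_m/(k−1) = 12.01·29.54/11.01 = 32.2230.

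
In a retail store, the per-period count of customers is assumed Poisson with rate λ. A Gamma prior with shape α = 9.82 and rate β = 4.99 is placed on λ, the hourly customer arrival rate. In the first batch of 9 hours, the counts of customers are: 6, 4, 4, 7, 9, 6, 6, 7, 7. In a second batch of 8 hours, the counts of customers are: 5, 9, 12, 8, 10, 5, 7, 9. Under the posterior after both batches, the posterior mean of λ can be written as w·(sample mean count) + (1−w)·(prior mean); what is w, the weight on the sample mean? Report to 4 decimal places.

0.7731

With a Gamma(shape α, rate β) prior, the Poisson likelihood is conjugate: the posterior is Gamma(α + ΣXᵢ, β + n).
Total number of hours: n = 9 + 8 = 17.
Posterior mean = (α₀+S)/(β₀+n) = [n/(β₀+n)]·(S/n) + [β₀/(β₀+n)]·(α₀/β₀), so only n and β₀ enter the weight.
Weight on data w = n/(β₀+n) = 17/(4.99+17) = 17/21.99 = 0.7731.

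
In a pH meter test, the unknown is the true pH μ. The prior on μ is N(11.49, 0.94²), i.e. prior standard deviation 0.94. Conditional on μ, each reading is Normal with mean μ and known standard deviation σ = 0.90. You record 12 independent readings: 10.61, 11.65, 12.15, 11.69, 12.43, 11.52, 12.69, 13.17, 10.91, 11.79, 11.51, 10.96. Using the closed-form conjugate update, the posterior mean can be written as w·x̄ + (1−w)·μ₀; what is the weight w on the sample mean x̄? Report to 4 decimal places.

For Normal data with known variance σ², a Normal(μ₀, σ₀²) prior on μ is conjugate. Posterior precision = 1/σ₀² + n/σ²; posterior mean is the precision-weighted average of μ₀ and x̄.
σ₀² = 0.94² = 0.8836, σ² = 0.90² = 0.81. Prior precision 1/σ₀² = 1/0.8836; data precision n/σ² = 12/0.81.
w = (n/σ²)/(1/σ₀² + n/σ²) = n·σ₀²/(σ² + n·σ₀²) = 12·0.8836/(0.81 + 12·0.8836) = 10.6032/11.4132 = 0.9290.

0.9290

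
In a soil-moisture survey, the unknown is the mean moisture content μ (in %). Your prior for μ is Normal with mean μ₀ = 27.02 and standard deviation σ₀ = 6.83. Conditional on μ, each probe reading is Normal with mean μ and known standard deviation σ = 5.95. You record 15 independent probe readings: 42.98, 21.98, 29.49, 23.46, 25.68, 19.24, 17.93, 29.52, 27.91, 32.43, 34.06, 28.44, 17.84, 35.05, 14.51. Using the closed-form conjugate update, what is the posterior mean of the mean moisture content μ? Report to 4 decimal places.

For Normal data with known variance σ², a Normal(μ₀, σ₀²) prior on μ is conjugate. Posterior precision = 1/σ₀² + n/σ²; posterior mean is the precision-weighted average of μ₀ and x̄.
Σxᵢ = 42.98 + 21.98 + 29.49 + 23.46 + 25.68 + 19.24 + 17.93 + 29.52 + 27.91 + 32.43 + 34.06 + 28.44 + 17.84 + 35.05 + 14.51 = 400.52, so n·x̄ = 400.52.
σ₀² = 6.83² = 46.6489, σ² = 5.95² = 35.4025; σ² + n·σ₀² = 35.4025 + 15·46.6489 = 735.136.
Posterior mean = (μ₀/σ₀² + n·x̄/σ²)/(1/σ₀² + n/σ²) = (σ²·μ₀ + σ₀²·n·x̄)/(σ² + n·σ₀²) = (35.4025·27.02 + 46.6489·400.52)/735.136 = 19640.392978/735.136 = 26.7167.

26.7167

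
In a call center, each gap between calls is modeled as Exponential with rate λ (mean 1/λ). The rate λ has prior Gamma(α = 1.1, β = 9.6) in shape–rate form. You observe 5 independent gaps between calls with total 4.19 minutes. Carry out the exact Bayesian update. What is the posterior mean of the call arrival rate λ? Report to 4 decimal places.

0.4423

With a Gamma(shape α, rate β) prior on the exponential rate λ, the posterior after n observations with total T = Σxᵢ is Gamma(α+n, β+T).
Posterior: Gamma(1.1+5, 9.6+4.19) = Gamma(6.1, 13.79).
Posterior mean of λ = α/β = 6.1/13.79 = 0.4423.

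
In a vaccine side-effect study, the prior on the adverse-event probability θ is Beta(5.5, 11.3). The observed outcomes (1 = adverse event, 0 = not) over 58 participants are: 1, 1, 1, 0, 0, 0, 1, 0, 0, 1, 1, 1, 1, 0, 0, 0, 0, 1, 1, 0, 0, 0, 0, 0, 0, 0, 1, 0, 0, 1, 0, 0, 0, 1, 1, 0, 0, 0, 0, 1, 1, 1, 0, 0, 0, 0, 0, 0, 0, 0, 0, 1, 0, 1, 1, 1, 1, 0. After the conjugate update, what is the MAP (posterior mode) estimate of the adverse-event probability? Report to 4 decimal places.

0.3640

The Beta prior is conjugate to a Binomial/Bernoulli likelihood; the update adds successes to α and failures to β.
Posterior: Beta(α+k, β+n−k) = Beta(5.5+22, 11.3+36) = Beta(27.5, 47.3).
Mode of Beta(a,b) for a,b>1 is (a−1)/(a+b−2) = 26.5/72.8 = 0.3640.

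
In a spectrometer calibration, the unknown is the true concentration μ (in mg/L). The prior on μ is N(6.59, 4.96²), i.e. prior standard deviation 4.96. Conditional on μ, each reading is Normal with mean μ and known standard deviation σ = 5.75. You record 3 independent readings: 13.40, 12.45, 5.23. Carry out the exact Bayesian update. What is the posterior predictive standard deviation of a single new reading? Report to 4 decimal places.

For Normal data with known variance σ², a Normal(μ₀, σ₀²) prior on μ is conjugate. Posterior precision = 1/σ₀² + n/σ²; posterior mean is the precision-weighted average of μ₀ and x̄.
σ₀² = 4.96² = 24.6016, σ² = 5.75² = 33.0625; σ² + n·σ₀² = 33.0625 + 3·24.6016 = 106.8673.
Posterior precision = 1/σ₀² + n/σ² = 1/24.6016 + 3/33.0625 = (σ² + n·σ₀²)/(σ₀²σ²) = 106.8673/(24.6016·33.0625); posterior variance σₙ² = σ₀²σ²/(σ² + n·σ₀²) = 24.6016·33.0625/106.8673 = 7.611219.
Predictive variance for one new observation = σₙ² + σ² = 24.6016·33.0625/106.8673 + 33.0625 = σ²·(σ₀² + 106.8673)/106.8673 = 33.0625·131.4689/106.8673 = 40.673719; SD = √(33.0625·131.4689/106.8673) = 6.3776.

6.3776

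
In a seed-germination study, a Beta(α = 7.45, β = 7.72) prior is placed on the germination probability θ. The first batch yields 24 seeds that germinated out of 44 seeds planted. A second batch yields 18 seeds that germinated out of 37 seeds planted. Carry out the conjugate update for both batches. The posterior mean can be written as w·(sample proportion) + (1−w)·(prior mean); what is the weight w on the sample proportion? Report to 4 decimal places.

The Beta prior is conjugate to a Binomial/Bernoulli likelihood; the update adds successes to α and failures to β.
Total number of seeds planted: n = 44 + 37 = 81.
Posterior mean = (α₀+k)/(α₀+β₀+n) = [n/(α₀+β₀+n)]·(k/n) + [(α₀+β₀)/(α₀+β₀+n)]·α₀/(α₀+β₀), so only n and the prior enter the weight.
The weight on the data is w = n/(α₀+β₀+n) = 81/(7.45+7.72+81) = 81/96.17 = 0.8423.

0.8423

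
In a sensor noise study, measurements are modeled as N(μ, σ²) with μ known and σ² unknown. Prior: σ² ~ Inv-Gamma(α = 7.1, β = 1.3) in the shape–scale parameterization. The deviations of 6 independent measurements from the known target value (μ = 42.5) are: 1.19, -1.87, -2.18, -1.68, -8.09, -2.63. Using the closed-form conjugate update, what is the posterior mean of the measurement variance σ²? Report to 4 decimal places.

With known mean μ and an Inverse-Gamma(α, β) prior on σ², the Normal likelihood is conjugate: posterior is Inv-Gamma(α + n/2, β + Σ(xᵢ−μ)²/2).
Σ(xᵢ−μ)² = (1.19)² + (-1.87)² + (-2.18)² + (-1.68)² + (-8.09)² + (-2.63)² = 84.8528.
Posterior: Inv-Gamma(7.1 + 6/2, 1.3 + 84.8528/2) = Inv-Gamma(10.10, 43.72640).
E[σ²|data] = β/(α−1) = 43.72640/9.10 = 4.8051.

4.8051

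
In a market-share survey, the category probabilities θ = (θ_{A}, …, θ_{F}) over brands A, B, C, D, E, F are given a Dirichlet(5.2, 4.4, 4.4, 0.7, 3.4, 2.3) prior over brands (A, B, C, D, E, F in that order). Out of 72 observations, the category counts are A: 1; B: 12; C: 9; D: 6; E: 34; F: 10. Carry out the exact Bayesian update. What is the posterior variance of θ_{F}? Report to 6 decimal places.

0.001236

The Dirichlet prior is conjugate to the Multinomial likelihood: each posterior αⱼ = prior αⱼ + observed count nⱼ.
Posterior concentration: (6.2, 16.4, 13.4, 6.7, 37.4, 12.3), total = 92.4.
Var[θ_j] = α_j(Σα−α_j)/((Σα)²(Σα+1)) = 12.3·80.1/(92.4²·93.4) = 0.001236.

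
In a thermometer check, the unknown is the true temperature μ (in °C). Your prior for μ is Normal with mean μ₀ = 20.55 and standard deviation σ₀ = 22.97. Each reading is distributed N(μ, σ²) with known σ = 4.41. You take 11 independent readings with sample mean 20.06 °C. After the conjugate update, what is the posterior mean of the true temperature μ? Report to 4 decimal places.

20.0616

For Normal data with known variance σ², a Normal(μ₀, σ₀²) prior on μ is conjugate. Posterior precision = 1/σ₀² + n/σ²; posterior mean is the precision-weighted average of μ₀ and x̄.
n·x̄ = 11·20.06 = 220.66.
σ₀² = 22.97² = 527.6209, σ² = 4.41² = 19.4481; σ² + n·σ₀² = 19.4481 + 11·527.6209 = 5823.278.
Posterior mean = (μ₀/σ₀² + n·x̄/σ²)/(1/σ₀² + n/σ²) = (σ²·μ₀ + σ₀²·n·x̄)/(σ² + n·σ₀²) = (19.4481·20.55 + 527.6209·220.66)/5823.278 = 116824.486249/5823.278 = 20.0616.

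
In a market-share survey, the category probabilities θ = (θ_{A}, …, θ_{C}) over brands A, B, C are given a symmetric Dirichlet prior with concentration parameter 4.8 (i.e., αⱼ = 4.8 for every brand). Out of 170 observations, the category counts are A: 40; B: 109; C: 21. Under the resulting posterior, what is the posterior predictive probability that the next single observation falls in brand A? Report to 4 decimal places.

0.2430

The Dirichlet prior is conjugate to the Multinomial likelihood: each posterior αⱼ = prior αⱼ + observed count nⱼ.
Posterior concentration: (44.8, 113.8, 25.8), total = 184.4.
P(next = A | data) = α_{A}/Σα = 0.2430.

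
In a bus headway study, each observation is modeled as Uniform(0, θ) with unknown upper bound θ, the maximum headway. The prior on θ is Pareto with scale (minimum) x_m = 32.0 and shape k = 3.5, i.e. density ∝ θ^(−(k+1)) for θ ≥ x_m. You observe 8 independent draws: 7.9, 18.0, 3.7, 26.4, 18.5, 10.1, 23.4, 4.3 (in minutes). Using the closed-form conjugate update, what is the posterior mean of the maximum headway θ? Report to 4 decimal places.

A Pareto(scale x_m, shape k) prior on the upper bound θ of Uniform(0, θ) is conjugate: posterior is Pareto(max(x_m, max xᵢ), k + n).
Sample maximum = 26.4; prior scale x_m = 32.0 → posterior scale = max = 32.0.
Posterior shape = 3.5 + 8 = 11.5.
E[θ|data] = k·x_m/(k−1) = 11.5·32.0/10.5 = 35.0476.

35.0476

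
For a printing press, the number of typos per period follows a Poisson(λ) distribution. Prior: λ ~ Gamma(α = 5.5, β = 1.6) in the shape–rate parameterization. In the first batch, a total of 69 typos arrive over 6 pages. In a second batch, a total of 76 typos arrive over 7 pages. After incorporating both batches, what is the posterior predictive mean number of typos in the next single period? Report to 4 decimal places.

10.3082

With a Gamma(shape α, rate β) prior, the Poisson likelihood is conjugate: the posterior is Gamma(α + ΣXᵢ, β + n).
After batch 1: Gamma(α+S, β+n) = Gamma(5.5+69, 1.6+6) = Gamma(74.5, 7.6).
After batch 2: Gamma(α+S, β+n) = Gamma(74.5+76, 7.6+7) = Gamma(150.5, 14.6).
The predictive distribution for one future period is NegBinom with mean α/β = 10.3082.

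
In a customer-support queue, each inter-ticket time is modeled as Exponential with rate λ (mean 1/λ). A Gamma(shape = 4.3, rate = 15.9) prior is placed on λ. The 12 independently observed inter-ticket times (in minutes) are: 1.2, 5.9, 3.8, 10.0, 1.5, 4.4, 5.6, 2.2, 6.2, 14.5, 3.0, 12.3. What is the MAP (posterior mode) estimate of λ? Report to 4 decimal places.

0.1769

With a Gamma(shape α, rate β) prior on the exponential rate λ, the posterior after n observations with total T = Σxᵢ is Gamma(α+n, β+T).
Sum of observations T = 70.6 minutes; n = 12.
Posterior: Gamma(4.3+12, 15.9+70.6) = Gamma(16.3, 86.5).
Mode = (α−1)/β = 0.1769.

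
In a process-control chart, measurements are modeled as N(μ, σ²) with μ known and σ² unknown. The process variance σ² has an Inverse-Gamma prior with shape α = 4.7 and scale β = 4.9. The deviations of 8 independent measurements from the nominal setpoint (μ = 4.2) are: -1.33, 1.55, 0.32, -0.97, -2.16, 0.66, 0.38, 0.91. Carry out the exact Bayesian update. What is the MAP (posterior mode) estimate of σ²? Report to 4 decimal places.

With known mean μ and an Inverse-Gamma(α, β) prior on σ², the Normal likelihood is conjugate: posterior is Inv-Gamma(α + n/2, β + Σ(xᵢ−μ)²/2).
Σ(xᵢ−μ)² = (-1.33)² + (1.55)² + (0.32)² + (-0.97)² + (-2.16)² + (0.66)² + (0.38)² + (0.91)² = 11.2884.
Posterior: Inv-Gamma(4.7 + 8/2, 4.9 + 11.2884/2) = Inv-Gamma(8.70, 10.54420).
Mode = β/(α+1) = 10.54420/9.70 = 1.0870.

1.0870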